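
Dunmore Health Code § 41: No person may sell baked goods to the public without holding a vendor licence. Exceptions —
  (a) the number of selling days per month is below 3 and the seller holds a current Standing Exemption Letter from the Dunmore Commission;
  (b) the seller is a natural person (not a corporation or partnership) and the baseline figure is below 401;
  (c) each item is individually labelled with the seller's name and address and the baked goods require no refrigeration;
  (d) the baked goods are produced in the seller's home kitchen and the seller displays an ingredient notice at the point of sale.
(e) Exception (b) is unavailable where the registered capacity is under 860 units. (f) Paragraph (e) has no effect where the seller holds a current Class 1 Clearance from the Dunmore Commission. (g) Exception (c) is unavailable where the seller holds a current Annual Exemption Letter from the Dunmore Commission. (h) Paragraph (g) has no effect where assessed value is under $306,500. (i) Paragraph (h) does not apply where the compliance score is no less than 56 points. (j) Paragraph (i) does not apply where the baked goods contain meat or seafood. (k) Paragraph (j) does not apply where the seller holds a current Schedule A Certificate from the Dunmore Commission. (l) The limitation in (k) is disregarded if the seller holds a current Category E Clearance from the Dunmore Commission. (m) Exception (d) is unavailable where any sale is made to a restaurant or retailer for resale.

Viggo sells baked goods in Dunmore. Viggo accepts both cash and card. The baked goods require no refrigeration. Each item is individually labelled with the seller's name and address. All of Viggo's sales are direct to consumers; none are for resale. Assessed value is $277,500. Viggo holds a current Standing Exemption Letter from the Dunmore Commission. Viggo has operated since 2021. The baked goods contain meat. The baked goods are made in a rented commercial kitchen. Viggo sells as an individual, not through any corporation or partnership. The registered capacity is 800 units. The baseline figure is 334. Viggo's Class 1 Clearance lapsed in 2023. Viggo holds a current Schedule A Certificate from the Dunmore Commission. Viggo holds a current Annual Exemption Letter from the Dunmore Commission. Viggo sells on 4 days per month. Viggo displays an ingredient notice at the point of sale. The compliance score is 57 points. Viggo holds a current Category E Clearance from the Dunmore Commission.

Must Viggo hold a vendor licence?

Exception (a) requires that the number of selling days per month is below 3; but the number of selling days per month is 4, not below 3, so (a) is unavailable.
All of (b)'s requirements are met (the seller is a natural person; the baseline figure is 334, below the 401 limit). Turning to paragraphs (e)–(f): (e) is triggered — the registered capacity is 800 units, under the 860 units limit. (f), which would lift (e), is not engaged — there is no Class 1 Clearance in force. (b) is therefore removed.
All of (c)'s requirements are met (items are individually labelled; the baked goods are shelf-stable). As to paragraphs (g)–(l): (g) is engaged (a current Annual Exemption Letter is held), but yields to (h): (h) is engaged — assessed value is $277,500, under the $306,500 limit. (i) is engaged (the compliance score is 57 points, meeting the 56 points threshold), but is displaced by (j): (j) operates against (i): the baked goods contain meat. (k) would limit (j) — a current Schedule A Certificate is held — but (l) sets (k) aside: (l) operates against (k): a current Category E Clearance is held. Exception (c) stands.
Exception (d) fails — the baked goods are made in a commercial kitchen, not a home kitchen.

No — exception (c) applies; Viggo is not required to hold a vendor licence.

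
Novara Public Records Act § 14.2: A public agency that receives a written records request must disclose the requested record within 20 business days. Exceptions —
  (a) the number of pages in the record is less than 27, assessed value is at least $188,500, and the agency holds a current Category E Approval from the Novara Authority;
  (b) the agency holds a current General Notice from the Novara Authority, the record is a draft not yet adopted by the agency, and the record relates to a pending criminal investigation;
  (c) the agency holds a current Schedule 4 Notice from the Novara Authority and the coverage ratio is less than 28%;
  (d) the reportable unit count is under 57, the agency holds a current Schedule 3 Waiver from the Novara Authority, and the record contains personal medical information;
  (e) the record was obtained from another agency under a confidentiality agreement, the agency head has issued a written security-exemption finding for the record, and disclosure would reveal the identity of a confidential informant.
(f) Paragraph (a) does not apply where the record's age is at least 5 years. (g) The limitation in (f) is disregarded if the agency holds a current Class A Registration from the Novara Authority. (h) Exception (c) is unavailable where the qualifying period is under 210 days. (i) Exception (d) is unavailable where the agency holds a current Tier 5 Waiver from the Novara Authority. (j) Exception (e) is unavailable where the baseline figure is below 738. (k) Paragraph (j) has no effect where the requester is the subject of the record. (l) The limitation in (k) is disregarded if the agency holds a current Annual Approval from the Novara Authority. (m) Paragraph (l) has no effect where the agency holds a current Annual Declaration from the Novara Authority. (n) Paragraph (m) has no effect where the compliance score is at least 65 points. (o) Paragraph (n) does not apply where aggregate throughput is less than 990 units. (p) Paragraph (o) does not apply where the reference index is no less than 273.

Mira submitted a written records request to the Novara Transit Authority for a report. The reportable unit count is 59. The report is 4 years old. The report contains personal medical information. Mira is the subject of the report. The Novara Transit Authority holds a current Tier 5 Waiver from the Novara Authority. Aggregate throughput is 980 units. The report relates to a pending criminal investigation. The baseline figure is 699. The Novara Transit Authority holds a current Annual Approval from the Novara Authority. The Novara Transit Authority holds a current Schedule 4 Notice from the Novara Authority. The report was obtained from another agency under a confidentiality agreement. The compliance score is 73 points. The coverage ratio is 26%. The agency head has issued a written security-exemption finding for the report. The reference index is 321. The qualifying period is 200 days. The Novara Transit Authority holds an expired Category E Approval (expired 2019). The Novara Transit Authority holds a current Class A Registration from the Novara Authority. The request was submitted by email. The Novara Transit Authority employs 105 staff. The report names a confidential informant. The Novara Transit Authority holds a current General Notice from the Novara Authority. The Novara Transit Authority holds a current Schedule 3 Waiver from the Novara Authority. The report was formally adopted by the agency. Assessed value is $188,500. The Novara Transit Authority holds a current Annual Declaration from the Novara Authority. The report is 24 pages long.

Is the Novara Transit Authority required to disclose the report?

Yes — the Novara Transit Authority must disclose the report.

Exception (a) fails — the Category E Approval is not current.
Exception (b) fails — the report has been formally adopted.
Exception (c) is satisfied on its face — a current Schedule 4 Notice is held; the coverage ratio is 26%, less than the 28% limit. But applying paragraph (h): (h) operates against (c): the qualifying period is 200 days, under the 210 days limit. So (c) is unavailable.
Exception (d) requires that the reportable unit count is under 57; but the reportable unit count is 59, not under 57, so (d) is unavailable.
Exception (e)'s conditions are all satisfied: the report was obtained under a confidentiality agreement; a written security-exemption finding has been issued; the report names a confidential informant. But applying paragraphs (j)–(p): (j) operates against (e): the baseline figure is 699, below the 738 limit. (k) would limit (j) — Mira is the subject of the report — but (l) sets (k) aside: (l) operates against (k): a current Annual Approval is held. (m) would limit (l) — a current Annual Declaration is held — but (n) sets (m) aside: (n) is triggered — the compliance score is 73 points, meeting the 65 points threshold. (o) is triggered (aggregate throughput is 980 units, less than the 990 units limit), but is overridden by (p): (p) operates against (o): the reference index is 321, meeting the 273 threshold. (e) is therefore removed.
No exception displaces § 14.2.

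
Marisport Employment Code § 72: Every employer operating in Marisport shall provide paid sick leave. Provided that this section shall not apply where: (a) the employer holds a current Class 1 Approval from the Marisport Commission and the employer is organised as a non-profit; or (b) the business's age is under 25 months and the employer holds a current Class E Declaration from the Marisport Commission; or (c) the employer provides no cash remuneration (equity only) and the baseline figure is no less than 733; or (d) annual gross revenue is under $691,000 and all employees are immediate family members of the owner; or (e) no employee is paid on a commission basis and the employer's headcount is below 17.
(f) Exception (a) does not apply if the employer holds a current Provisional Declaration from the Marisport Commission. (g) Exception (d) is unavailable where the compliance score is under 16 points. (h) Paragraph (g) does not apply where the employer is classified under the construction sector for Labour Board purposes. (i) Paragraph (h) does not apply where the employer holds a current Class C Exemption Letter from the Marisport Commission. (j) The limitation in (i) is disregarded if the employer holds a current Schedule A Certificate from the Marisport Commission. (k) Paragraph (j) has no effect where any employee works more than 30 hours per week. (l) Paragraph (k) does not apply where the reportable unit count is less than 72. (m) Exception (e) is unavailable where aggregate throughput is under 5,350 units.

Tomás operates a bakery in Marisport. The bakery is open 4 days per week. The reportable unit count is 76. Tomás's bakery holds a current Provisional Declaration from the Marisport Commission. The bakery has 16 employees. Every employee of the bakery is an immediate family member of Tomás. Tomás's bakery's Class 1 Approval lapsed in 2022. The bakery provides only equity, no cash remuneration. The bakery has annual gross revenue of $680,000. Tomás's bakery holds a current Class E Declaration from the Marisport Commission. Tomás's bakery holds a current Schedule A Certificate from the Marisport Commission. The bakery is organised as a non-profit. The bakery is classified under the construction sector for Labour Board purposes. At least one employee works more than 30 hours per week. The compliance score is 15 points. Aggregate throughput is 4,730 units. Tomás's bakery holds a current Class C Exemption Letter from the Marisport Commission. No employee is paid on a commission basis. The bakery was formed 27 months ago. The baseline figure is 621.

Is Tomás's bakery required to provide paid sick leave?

Yes — Tomás's bakery must provide paid sick leave.

Exception (a) does not apply: no current Class 1 Approval is held.
Exception (b) fails — the business's age is 27 months, not under 25 months.
Exception (c) does not apply: the baseline figure is 621, short of 733.
Exception (d) is satisfied on its face — annual gross revenue is $680,000, under the $691,000 limit; every employee is an immediate family member. But applying paragraphs (g)–(l): (g) is triggered — the compliance score is 15 points, under the 16 points limit. (h) would limit (g) — the bakery is classified under the construction sector — but (i) sets (h) aside: (i) applies — a current Class C Exemption Letter is held. (j) would limit (i) — a current Schedule A Certificate is held — but (k) sets (j) aside: (k) applies — at least one employee exceeds 30 hours/week. (l), which would lift (k), does not operate here — the reportable unit count is 76, not less than 72. So (d) is unavailable.
Exception (e)'s conditions are all satisfied: no employee is paid on commission; the employer's headcount is 16, below the 17 limit. Turning to paragraph (m): (m) is triggered — aggregate throughput is 4,730 units, under the 5,350 units limit. So (e) is unavailable.
No exception is made out. Tomás's bakery falls within the general rule.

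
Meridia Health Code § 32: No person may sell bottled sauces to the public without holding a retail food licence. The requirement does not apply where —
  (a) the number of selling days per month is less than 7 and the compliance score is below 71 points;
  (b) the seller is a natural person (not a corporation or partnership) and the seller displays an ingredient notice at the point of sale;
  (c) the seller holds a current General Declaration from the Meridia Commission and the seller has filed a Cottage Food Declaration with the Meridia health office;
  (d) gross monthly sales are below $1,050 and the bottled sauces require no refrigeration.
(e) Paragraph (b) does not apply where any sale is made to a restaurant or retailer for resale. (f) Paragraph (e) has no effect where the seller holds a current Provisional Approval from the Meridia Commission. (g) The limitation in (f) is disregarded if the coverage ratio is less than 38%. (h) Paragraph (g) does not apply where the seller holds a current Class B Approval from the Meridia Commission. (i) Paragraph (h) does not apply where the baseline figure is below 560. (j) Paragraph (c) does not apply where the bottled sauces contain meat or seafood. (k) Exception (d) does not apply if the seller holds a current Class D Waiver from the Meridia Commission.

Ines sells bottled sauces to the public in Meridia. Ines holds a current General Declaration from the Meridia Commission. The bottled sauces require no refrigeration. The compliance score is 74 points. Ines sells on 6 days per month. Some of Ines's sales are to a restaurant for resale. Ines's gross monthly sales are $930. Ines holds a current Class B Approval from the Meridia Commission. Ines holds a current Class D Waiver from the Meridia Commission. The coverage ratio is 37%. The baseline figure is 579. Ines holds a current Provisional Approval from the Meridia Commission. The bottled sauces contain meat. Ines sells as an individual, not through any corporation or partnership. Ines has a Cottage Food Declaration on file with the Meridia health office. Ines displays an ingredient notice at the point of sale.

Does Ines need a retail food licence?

Exception (a) does not apply: the compliance score is 74 points, not below 71 points.
Exception (b): the seller is a natural person; an ingredient notice is displayed — every condition holds. Applying paragraphs (e)–(i): (e) operates (some sales are to a restaurant for resale), but is overridden by (f): (f) operates against (e): a current Provisional Approval is held. (g) would limit (f) — the coverage ratio is 37%, less than the 38% limit — but (h) sets (g) aside: (h) is triggered — a current Class B Approval is held. (i) is not engaged (the baseline figure is 579, not below 560), so (h) stands. So (b) applies.
Exception (c): a current General Declaration is held; a Cottage Food Declaration is on file — every condition holds. However, paragraph (j) must be considered: (j) operates — the bottled sauces contain meat. (c) is therefore removed.
Exception (d) is satisfied on its face — gross monthly sales are $930, below the $1,050 limit; the bottled sauces are shelf-stable. Turning to paragraph (k): (k) operates against (d): a current Class D Waiver is held. (d) is therefore removed.

No — exception (b) applies; Ines is not required to hold a retail food licence.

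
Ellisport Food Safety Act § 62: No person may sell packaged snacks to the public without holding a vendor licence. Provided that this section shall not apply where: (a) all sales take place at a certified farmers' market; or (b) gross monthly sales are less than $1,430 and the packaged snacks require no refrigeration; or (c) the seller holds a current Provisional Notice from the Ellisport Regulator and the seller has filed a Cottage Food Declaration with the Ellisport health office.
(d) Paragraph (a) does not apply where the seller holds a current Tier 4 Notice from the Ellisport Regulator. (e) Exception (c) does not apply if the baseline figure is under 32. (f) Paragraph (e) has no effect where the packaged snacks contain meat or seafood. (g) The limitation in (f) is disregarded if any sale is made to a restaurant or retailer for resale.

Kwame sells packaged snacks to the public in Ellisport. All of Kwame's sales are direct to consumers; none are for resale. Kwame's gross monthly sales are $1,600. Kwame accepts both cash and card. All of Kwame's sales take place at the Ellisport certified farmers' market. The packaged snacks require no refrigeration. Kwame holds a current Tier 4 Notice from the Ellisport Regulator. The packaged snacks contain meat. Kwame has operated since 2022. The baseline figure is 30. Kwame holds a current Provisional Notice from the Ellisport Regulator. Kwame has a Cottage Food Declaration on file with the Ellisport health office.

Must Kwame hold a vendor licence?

Exception (a): all sales are at a certified farmers' market — every condition holds. But applying paragraph (d): (d) is triggered — a current Tier 4 Notice is held. So (a) is unavailable.
Exception (b) fails — gross monthly sales are $1,600, not less than $1,430.
Exception (c): a current Provisional Notice is held; a Cottage Food Declaration is on file — every condition holds. As to paragraphs (e)–(g): (e) is engaged (the baseline figure is 30, under the 32 limit), but is itself disapplied by (f): (f) applies — the packaged snacks contain meat. (g) is inapplicable (no sales are for resale), so (f) stands. (c) remains available.

No — exception (c) applies; Kwame is not required to hold a vendor licence.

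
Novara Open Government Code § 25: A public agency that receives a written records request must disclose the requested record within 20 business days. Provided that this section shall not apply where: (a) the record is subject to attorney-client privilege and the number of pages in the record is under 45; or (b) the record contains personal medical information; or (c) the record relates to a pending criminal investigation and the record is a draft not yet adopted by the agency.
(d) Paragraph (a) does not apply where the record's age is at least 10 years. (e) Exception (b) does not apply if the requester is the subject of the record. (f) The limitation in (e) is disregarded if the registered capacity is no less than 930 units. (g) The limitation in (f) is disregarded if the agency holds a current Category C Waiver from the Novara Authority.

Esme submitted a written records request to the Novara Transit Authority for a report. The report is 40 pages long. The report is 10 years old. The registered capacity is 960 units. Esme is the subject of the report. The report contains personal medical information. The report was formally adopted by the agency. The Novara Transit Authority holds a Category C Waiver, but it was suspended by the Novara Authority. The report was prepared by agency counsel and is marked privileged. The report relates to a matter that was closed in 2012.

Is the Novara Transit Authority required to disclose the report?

Exception (a)'s conditions are all satisfied: the report is privileged; the number of pages in the record is 40, under the 45 limit. However, paragraph (d) must be considered: (d) operates against (a): the record's age is 10 years, meeting the 10 years threshold. Exception (a) does not apply.
Exception (b): the report contains personal medical information — every condition holds. Under paragraphs (e)–(g): (e) would limit (b) — Esme is the subject of the report — but (f) sets (e) aside: (f) applies — the registered capacity is 960 units, meeting the 930 units threshold. (g), which would lift (f), does not operate here — there is no Category C Waiver in force. Exception (b) stands.
Exception (c) requires that the record relates to a pending criminal investigation; but the report relates to a closed matter, so (c) is unavailable.

No — exception (b) applies; the Novara Transit Authority is not required to disclose the report.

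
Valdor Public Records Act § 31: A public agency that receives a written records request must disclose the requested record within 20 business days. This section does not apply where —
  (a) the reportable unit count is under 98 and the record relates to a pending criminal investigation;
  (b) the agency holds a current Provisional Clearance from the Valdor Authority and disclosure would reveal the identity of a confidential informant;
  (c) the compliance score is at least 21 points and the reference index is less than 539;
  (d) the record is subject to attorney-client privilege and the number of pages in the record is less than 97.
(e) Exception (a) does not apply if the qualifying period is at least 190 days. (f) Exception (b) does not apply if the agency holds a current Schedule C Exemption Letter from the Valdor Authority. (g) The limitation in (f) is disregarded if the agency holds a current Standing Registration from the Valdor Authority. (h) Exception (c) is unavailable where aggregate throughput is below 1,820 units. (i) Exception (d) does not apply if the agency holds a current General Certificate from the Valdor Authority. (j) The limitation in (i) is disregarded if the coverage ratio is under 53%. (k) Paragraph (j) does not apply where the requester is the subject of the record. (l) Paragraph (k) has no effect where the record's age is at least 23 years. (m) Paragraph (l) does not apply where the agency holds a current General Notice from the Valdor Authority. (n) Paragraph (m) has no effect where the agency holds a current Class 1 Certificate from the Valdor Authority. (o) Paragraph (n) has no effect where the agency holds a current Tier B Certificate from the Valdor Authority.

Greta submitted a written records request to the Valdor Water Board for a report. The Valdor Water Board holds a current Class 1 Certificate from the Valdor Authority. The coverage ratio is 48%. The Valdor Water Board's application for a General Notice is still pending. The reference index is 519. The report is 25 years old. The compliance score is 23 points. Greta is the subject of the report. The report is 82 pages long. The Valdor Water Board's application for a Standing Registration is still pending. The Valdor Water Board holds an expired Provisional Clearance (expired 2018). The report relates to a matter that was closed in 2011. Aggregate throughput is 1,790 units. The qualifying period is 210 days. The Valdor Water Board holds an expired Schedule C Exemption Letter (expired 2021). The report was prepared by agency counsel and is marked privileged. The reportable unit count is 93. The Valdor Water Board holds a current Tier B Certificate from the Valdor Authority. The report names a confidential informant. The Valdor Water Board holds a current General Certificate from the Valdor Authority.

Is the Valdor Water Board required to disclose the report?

No — exception (d) applies; the Valdor Water Board is not required to disclose the report.

Exception (a) requires that the record relates to a pending criminal investigation; but the report relates to a closed matter, so (a) is unavailable.
Exception (b) requires that the agency holds a current Provisional Clearance from the Valdor Authority; but the Provisional Clearance is not current, so (b) is unavailable.
All of (c)'s requirements are met (the compliance score is 23 points, meeting the 21 points threshold; the reference index is 519, less than the 539 limit). Turning to paragraph (h): (h) is triggered — aggregate throughput is 1,790 units, below the 1,820 units limit. (c) is therefore removed.
Exception (d) is satisfied on its face — the report is privileged; the number of pages in the record is 82, less than the 97 limit. Applying paragraphs (i)–(o): (i) would limit (d) — a current General Certificate is held — but (j) sets (i) aside: (j) applies — the coverage ratio is 48%, under the 53% limit. (k) applies (Greta is the subject of the report), but is set aside by (l): (l) is triggered — the record's age is 25 years, meeting the 23 years threshold. (m) is inapplicable (no current General Notice is held), so (l) stands. Exception (d) stands.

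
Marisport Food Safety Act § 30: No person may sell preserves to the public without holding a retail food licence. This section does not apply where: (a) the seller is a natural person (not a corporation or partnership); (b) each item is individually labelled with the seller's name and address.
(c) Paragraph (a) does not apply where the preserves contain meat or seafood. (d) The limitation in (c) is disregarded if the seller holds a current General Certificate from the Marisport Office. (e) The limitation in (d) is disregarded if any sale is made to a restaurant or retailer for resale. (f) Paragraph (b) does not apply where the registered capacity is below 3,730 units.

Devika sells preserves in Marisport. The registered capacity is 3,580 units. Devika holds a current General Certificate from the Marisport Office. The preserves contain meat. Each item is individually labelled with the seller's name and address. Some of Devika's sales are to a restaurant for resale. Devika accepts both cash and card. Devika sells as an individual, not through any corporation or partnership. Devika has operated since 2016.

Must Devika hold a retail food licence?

Yes — Devika must hold a retail food licence.

Exception (a): the seller is a natural person — every condition holds. Turning to paragraphs (c)–(e): (c) operates — the preserves contain meat. (d) operates (a current General Certificate is held), but yields to (e): (e) applies — some sales are to a restaurant for resale. So (a) is unavailable.
Exception (b)'s conditions are all satisfied: items are individually labelled. But applying paragraph (f): (f) operates against (b): the registered capacity is 3,580 units, below the 3,730 units limit. Exception (b) does not apply.
No exception displaces § 30.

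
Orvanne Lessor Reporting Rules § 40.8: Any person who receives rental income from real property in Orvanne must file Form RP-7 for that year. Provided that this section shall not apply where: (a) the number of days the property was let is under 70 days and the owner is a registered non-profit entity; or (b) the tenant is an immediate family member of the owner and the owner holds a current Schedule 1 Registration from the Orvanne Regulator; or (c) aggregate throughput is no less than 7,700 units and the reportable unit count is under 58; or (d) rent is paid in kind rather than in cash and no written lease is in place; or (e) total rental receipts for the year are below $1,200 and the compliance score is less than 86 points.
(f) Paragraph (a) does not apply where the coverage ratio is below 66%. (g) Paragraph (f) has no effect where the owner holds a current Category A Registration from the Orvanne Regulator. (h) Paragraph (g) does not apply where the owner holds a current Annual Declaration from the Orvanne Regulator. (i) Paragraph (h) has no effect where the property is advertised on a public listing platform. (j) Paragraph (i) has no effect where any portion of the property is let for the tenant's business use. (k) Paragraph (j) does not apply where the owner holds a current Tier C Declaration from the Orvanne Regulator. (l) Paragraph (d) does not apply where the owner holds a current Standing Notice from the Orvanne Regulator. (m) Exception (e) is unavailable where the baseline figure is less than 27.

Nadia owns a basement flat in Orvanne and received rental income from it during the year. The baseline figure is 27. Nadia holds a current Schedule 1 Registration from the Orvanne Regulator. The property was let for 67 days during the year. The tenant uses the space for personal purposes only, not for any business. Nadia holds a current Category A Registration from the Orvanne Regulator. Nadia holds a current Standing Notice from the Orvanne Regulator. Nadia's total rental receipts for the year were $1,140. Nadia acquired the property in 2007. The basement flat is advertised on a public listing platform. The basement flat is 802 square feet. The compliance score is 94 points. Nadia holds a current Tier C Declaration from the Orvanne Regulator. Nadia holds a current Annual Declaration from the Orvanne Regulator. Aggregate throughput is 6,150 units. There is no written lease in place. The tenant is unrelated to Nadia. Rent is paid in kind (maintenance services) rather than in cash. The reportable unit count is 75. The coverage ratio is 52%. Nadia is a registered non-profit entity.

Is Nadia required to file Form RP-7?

No — exception (a) applies; Nadia is not required to file Form RP-7.

Exception (a) is satisfied on its face — the number of days the property was let is 67 days, under the 70 days limit; Nadia is a registered non-profit. Considering the limiting provisions: (f) is triggered (the coverage ratio is 52%, below the 66% limit), but is itself disapplied by (g): (g) operates against (f): a current Category A Registration is held. (h) is engaged (a current Annual Declaration is held), but is displaced by (i): (i) is triggered — the property is publicly advertised. (j), which would lift (i), is not triggered — the space is used for personal purposes only. Exception (a) stands.
Exception (b) fails — the tenant is unrelated to the owner.
Exception (c) fails — aggregate throughput is 6,150 units, short of 7,700 units.
All of (d)'s requirements are met (rent is paid in kind; there is no written lease). However, paragraph (l) must be considered: (l) is engaged — a current Standing Notice is held. Exception (d) does not apply.
Exception (e) requires that the compliance score is less than 86 points; but the compliance score is 94 points, not less than 86 points, so (e) is unavailable.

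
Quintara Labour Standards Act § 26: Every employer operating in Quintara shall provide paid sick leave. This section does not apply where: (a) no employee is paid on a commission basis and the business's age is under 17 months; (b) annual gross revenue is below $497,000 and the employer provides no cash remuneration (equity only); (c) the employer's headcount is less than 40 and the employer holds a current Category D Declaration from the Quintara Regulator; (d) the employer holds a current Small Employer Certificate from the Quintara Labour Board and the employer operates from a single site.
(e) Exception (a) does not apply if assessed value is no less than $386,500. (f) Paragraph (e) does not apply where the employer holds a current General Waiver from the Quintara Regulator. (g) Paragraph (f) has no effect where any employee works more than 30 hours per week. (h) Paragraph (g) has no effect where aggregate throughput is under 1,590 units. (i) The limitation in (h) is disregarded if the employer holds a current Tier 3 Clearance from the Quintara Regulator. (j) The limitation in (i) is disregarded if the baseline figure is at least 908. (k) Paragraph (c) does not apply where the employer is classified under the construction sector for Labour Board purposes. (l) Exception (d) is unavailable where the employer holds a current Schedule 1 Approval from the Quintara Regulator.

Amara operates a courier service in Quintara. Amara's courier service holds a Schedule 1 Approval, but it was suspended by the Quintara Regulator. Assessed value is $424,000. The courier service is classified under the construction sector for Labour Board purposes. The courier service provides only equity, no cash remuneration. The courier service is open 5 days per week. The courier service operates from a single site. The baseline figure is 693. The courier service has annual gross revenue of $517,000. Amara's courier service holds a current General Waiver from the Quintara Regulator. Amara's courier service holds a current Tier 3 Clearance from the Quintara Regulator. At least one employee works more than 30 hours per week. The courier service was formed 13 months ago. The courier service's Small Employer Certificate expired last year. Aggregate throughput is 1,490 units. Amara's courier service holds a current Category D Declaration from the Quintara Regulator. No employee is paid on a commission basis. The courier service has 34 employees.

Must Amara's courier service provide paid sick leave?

Yes — Amara's courier service must provide paid sick leave.

Exception (a): no employee is paid on commission; the business's age is 13 months, under the 17 months limit — every condition holds. Turning to paragraphs (e)–(j): (e) is triggered — assessed value is $424,000, meeting the $386,500 threshold. (f) would limit (e) — a current General Waiver is held — but (g) sets (f) aside: (g) operates against (f): at least one employee exceeds 30 hours/week. (h) would limit (g) — aggregate throughput is 1,490 units, under the 1,590 units limit — but (i) sets (h) aside: (i) operates against (h): a current Tier 3 Clearance is held. (j), which would lift (i), is not engaged — the baseline figure is 693, short of 908. So (a) is unavailable.
Exception (b) fails — annual gross revenue is $517,000, not below $497,000.
All of (c)'s requirements are met (the employer's headcount is 34, less than the 40 limit; a current Category D Declaration is held). Turning to paragraph (k): (k) operates against (c): the courier service is classified under the construction sector. So (c) is unavailable.
Exception (d) requires that the employer holds a current Small Employer Certificate from the Quintara Labour Board; but the Small Employer Certificate has expired, so (d) is unavailable.
No exception displaces § 26.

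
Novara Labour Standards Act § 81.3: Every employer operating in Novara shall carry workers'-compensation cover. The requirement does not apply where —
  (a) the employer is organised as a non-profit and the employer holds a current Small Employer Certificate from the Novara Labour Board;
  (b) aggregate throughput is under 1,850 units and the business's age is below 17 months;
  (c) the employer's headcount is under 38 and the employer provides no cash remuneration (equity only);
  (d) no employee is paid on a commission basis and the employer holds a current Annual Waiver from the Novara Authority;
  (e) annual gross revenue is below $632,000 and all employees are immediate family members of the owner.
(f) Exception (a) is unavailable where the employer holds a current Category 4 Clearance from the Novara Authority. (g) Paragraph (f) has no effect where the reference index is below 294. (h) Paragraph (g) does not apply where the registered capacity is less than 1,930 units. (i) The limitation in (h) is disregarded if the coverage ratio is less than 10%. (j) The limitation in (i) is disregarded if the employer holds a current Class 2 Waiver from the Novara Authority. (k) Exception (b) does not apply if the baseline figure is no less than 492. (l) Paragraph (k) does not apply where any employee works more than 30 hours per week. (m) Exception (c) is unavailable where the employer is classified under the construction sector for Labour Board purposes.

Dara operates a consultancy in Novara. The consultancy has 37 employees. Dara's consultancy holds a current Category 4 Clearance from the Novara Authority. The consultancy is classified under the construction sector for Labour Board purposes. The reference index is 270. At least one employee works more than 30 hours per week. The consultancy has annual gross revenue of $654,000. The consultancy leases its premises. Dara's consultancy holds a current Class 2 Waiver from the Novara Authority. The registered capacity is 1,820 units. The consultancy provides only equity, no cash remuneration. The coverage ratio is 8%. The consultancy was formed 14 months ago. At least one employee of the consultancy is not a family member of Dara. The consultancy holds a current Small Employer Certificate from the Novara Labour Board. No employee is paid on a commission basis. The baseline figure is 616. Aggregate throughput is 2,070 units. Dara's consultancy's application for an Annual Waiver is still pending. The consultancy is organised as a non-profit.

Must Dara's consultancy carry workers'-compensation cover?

Yes — Dara's consultancy must carry workers'-compensation cover.

Exception (a)'s conditions are all satisfied: the employer is a non-profit; a current Small Employer Certificate is held. Turning to paragraphs (f)–(j): (f) operates against (a): a current Category 4 Clearance is held. (g) is triggered (the reference index is 270, below the 294 limit), but is set aside by (h): (h) applies — the registered capacity is 1,820 units, less than the 1,930 units limit. (i) would limit (h) — the coverage ratio is 8%, less than the 10% limit — but (j) sets (i) aside: (j) operates against (i): a current Class 2 Waiver is held. (a) is therefore removed.
Exception (b) does not apply: aggregate throughput is 2,070 units, not under 1,850 units.
Exception (c): the employer's headcount is 37, under the 38 limit; remuneration is equity-only — every condition holds. Turning to paragraph (m): (m) operates against (c): the consultancy is classified under the construction sector. (c) is therefore removed.
Exception (d) requires that the employer holds a current Annual Waiver from the Novara Authority; but there is no Annual Waiver in force, so (d) is unavailable.
Exception (e) requires that annual gross revenue is below $632,000; but annual gross revenue is $654,000, not below $632,000, so (e) is unavailable.
No exception displaces § 81.3.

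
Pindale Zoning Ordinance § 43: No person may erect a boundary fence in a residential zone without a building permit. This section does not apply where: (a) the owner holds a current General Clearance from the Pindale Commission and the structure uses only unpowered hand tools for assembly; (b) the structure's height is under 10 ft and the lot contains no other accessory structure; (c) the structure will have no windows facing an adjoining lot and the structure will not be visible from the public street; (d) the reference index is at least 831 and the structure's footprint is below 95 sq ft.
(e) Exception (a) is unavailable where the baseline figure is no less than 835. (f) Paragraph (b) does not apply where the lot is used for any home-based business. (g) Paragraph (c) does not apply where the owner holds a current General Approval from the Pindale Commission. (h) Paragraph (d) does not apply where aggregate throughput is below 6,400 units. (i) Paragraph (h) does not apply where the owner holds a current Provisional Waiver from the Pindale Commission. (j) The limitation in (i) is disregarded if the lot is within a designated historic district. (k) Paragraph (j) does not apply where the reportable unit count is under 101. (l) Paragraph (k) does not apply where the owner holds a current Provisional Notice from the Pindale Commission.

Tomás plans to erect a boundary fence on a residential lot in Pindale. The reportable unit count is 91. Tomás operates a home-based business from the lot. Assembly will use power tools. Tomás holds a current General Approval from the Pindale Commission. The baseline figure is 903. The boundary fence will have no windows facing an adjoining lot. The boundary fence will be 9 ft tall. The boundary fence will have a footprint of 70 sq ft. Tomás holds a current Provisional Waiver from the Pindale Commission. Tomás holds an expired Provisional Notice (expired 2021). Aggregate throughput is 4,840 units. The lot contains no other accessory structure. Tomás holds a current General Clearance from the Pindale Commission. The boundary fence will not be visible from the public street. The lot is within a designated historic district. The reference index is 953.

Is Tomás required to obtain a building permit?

No — exception (d) applies; Tomás does not need a building permit.

Exception (a) requires that the structure uses only unpowered hand tools for assembly; but assembly uses power tools, so (a) is unavailable.
All of (b)'s requirements are met (the structure's height is 9 ft, under the 10 ft limit; the lot has no other accessory structure). However, paragraph (f) must be considered: (f) is triggered — a home-based business operates on the lot. So (b) is unavailable.
Exception (c)'s conditions are all satisfied: no windows face an adjoining lot; the structure will not be visible from the street. But: (g) operates against (c): a current General Approval is held. (c) is therefore removed.
All of (d)'s requirements are met (the reference index is 953, meeting the 831 threshold; the structure's footprint is 70 sq ft, below the 95 sq ft limit). Applying paragraphs (h)–(l): (h) would limit (d) — aggregate throughput is 4,840 units, below the 6,400 units limit — but (i) sets (h) aside: (i) operates against (h): a current Provisional Waiver is held. (j) would limit (i) — the lot is in a historic district — but (k) sets (j) aside: (k) operates against (j): the reportable unit count is 91, under the 101 limit. (l) is not triggered (the Provisional Notice is not current), so (k) stands. So (d) applies.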